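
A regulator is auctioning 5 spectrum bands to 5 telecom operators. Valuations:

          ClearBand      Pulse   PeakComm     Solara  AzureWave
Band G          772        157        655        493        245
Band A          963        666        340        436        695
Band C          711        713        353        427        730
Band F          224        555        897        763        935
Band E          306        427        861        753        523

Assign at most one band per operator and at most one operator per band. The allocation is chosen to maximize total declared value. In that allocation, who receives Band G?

Optimal: ClearBand→Band A ($963M), Pulse→Band C ($713M), PeakComm→Band G ($655M), Solara→Band E ($753M), AzureWave→Band F ($935M) — total 963+713+655+753+935 = $4019M.
Max-entry greedy (repeatedly take the single best remaining cell) gives $3965M, worse by 54.
Next-best assignment: ClearBand→Band A, Pulse→Band C, PeakComm→Band E, Solara→Band G, AzureWave→Band F = $3965M.
No other one-to-one assignment exceeds $4019M.
PeakComm's own top band is Band F ($897M), but forcing PeakComm→Band F and reassigning the rest optimally gives only $3830M — worse by 189.

PeakComm receives Band G.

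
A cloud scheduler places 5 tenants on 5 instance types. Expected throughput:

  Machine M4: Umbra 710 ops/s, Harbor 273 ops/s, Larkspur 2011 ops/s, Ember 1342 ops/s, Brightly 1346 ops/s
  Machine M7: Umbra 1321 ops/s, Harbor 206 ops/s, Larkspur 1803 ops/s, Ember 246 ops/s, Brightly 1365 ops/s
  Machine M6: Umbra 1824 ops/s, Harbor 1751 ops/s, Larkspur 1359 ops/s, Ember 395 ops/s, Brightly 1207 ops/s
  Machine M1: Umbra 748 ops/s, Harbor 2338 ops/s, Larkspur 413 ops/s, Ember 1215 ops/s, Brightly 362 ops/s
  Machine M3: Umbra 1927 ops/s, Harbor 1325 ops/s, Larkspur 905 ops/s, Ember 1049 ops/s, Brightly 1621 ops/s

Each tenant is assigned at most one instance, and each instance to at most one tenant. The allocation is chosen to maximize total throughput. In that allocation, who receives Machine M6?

Optimal: Umbra→Machine M6 (1824 ops/s), Harbor→Machine M1 (2338 ops/s), Larkspur→Machine M7 (1803 ops/s), Ember→Machine M4 (1342 ops/s), Brightly→Machine M3 (1621 ops/s) — total 1824+2338+1803+1342+1621 = 8928 ops/s.
Column-greedy (each instance in turn goes to its best remaining tenant) gives 8587 ops/s, worse by 341.
Every other assignment is strictly worse.
Umbra's own top instance is Machine M3 (1927 ops/s), but forcing Umbra→Machine M3 and reassigning the rest optimally gives only 8617 ops/s — worse by 311.

Umbra receives Machine M6.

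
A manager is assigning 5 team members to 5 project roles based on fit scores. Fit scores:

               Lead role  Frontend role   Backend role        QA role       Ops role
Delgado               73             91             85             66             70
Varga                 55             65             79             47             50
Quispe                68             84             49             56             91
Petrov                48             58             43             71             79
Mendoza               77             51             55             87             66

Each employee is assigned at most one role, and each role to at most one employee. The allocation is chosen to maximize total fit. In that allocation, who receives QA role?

Petrov receives QA role.

This is a one-to-one assignment (maximum-weight bipartite matching).
Optimal: Delgado→Frontend role (91 pts), Varga→Backend role (79 pts), Quispe→Ops role (91 pts), Petrov→QA role (71 pts), Mendoza→Lead role (77 pts) — total 91+79+91+71+77 = 409 pts.
Max-entry greedy (repeatedly take the single best remaining cell) gives 396 pts, worse by 13.
Petrov's own top role is Ops role (79 pts), but forcing Petrov→Ops role and reassigning the rest optimally gives only 404 pts — worse by 5.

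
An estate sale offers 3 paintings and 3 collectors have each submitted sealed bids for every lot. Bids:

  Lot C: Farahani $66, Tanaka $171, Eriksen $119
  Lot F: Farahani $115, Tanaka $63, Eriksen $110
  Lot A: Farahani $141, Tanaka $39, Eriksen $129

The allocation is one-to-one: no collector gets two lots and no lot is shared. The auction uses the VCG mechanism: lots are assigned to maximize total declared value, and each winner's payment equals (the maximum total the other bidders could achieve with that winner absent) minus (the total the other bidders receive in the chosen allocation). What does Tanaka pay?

Tanaka pays $9.

Efficient allocation: Farahani→Lot A ($141), Tanaka→Lot C ($171), Eriksen→Lot F ($110); total welfare W = $422.
Tanaka receives Lot C at value $171, so the others get W − 171 = $251.
Without Tanaka: best allocation of the remaining 2 bidders over all 3 lots is Farahani→Lot A ($141), Eriksen→Lot C ($119), total $260.
VCG payment = (others' best without Tanaka) − (others' welfare with Tanaka) = 260 − 251 = $9.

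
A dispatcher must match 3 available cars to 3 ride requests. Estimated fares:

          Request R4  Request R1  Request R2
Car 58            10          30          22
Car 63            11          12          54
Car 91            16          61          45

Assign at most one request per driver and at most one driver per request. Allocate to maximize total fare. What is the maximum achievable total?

Optimal: Car 58→Request R4 ($10), Car 63→Request R2 ($54), Car 91→Request R1 ($61) — total 10+54+61 = $125.
Row-greedy (each driver in turn takes its best remaining request) gives $100, worse by 25.
Next-best assignment: Car 58→Request R1, Car 63→Request R2, Car 91→Request R4 = $100.

Maximum total: $125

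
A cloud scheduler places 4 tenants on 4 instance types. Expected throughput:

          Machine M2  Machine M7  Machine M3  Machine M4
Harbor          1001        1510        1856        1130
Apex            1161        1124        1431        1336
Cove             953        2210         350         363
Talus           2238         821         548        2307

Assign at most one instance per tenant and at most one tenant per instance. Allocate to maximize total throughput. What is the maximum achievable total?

Maximum total: 7640 ops/s

Optimal: Harbor→Machine M3 (1856 ops/s), Apex→Machine M4 (1336 ops/s), Cove→Machine M7 (2210 ops/s), Talus→Machine M2 (2238 ops/s) — total 1856+1336+2210+2238 = 7640 ops/s.
Max-entry greedy (repeatedly take the single best remaining cell) gives 7534 ops/s, worse by 106.
Next-best assignment: Harbor→Machine M3, Apex→Machine M2, Cove→Machine M7, Talus→Machine M4 = 7534 ops/s.
Checked against all permutations: 7640 ops/s is optimal.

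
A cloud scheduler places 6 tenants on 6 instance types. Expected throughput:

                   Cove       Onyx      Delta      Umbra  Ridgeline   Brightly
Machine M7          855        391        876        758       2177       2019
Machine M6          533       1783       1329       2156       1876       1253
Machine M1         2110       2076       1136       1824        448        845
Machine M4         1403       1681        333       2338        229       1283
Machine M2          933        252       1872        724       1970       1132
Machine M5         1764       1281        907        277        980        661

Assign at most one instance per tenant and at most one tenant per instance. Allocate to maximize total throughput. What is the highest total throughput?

Optimal: Cove→Machine M5 (1764 ops/s), Onyx→Machine M1 (2076 ops/s), Delta→Machine M2 (1872 ops/s), Umbra→Machine M4 (2338 ops/s), Ridgeline→Machine M6 (1876 ops/s), Brightly→Machine M7 (2019 ops/s) — total 1764+2076+1872+2338+1876+2019 = 11945 ops/s.
Row-greedy (each tenant in turn takes its best remaining instance) gives 10941 ops/s, worse by 1004.
Next-best assignment: Cove→Machine M1, Onyx→Machine M5, Delta→Machine M2, Umbra→Machine M4, Ridgeline→Machine M6, Brightly→Machine M7 = 11496 ops/s.

Maximum total: 11945 ops/s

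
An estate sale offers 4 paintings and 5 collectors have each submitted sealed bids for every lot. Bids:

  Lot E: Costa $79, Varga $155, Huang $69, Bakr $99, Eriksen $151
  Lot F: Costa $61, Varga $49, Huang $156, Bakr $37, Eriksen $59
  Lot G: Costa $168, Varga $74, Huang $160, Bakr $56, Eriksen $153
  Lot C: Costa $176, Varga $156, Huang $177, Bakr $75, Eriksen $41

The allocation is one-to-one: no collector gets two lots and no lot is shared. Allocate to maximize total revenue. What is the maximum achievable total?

Optimal: Varga→Lot E ($155), Huang→Lot F ($156), Eriksen→Lot G ($153), Costa→Lot C ($176) — total 155+156+153+176 = $640.
Row-greedy (each collector in turn takes its best remaining lot) gives $528, worse by 112.
Checked against all permutations: $640 is optimal.

Max total: $640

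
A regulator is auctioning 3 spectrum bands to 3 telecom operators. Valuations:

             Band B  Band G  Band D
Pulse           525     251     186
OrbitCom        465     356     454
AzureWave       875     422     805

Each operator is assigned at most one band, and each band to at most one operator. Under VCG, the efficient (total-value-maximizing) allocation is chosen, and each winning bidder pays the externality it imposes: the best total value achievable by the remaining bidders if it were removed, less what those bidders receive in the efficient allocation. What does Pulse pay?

Efficient allocation: Pulse→Band B ($525M), OrbitCom→Band G ($356M), AzureWave→Band D ($805M); total welfare W = $1686M.
Pulse receives Band B at value $525M, so the others get W − 525 = $1161M.
Without Pulse: best allocation of the remaining 2 bidders over all 3 bands is OrbitCom→Band D ($454M), AzureWave→Band B ($875M), total $1329M.
VCG payment = (others' best without Pulse) − (others' welfare with Pulse) = 1329 − 1161 = $168M.

Pulse pays $168M.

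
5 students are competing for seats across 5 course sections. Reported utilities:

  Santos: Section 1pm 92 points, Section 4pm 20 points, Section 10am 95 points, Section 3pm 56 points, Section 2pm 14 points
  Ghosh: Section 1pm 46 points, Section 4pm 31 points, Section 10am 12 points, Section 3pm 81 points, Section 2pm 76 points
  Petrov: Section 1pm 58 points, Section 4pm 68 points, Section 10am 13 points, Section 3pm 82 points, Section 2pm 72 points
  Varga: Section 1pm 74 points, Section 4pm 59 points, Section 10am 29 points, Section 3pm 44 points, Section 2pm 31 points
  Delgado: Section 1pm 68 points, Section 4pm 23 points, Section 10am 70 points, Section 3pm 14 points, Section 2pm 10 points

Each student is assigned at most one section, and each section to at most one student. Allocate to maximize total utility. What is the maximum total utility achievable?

Optimal: Santos→Section 10am (95 points), Ghosh→Section 2pm (76 points), Petrov→Section 3pm (82 points), Varga→Section 4pm (59 points), Delgado→Section 1pm (68 points) — total 95+76+82+59+68 = 380 points.
Max-entry greedy (repeatedly take the single best remaining cell) gives 350 points, worse by 30.
Next-best assignment: Santos→Section 1pm, Ghosh→Section 2pm, Petrov→Section 3pm, Varga→Section 4pm, Delgado→Section 10am = 379 points.
Swapping Varga↔Petrov (Varga→Section 3pm 44 points, Petrov→Section 4pm 68 points) loses 29.

Maximum total: 380 points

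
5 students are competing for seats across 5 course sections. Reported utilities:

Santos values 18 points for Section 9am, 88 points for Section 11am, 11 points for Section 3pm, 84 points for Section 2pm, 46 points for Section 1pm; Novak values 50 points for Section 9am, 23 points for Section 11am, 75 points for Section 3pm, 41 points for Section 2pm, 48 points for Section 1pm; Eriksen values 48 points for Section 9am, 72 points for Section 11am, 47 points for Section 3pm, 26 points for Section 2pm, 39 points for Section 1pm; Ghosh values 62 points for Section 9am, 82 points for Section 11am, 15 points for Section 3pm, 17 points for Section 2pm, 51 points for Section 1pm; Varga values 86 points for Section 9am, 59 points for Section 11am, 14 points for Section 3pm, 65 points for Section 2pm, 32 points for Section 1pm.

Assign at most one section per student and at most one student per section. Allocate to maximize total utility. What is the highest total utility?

Optimal: Santos→Section 2pm (84 points), Novak→Section 3pm (75 points), Eriksen→Section 11am (72 points), Ghosh→Section 1pm (51 points), Varga→Section 9am (86 points) — total 84+75+72+51+86 = 368 points.
Column-greedy (each section in turn goes to its best remaining student) gives 326 points, worse by 42.

Max total: 368 points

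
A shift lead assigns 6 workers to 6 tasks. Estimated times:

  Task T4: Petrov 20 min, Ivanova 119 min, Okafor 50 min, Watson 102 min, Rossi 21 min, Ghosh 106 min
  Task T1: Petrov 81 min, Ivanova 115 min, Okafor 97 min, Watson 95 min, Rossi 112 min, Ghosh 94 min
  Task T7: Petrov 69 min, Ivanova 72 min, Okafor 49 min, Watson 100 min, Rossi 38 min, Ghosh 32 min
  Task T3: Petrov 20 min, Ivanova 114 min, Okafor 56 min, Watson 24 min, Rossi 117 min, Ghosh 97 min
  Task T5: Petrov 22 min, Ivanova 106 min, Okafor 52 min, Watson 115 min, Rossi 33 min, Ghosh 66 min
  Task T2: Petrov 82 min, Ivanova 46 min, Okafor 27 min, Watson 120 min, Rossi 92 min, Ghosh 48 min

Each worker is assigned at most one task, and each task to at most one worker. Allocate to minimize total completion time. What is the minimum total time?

Minimum total: 241 min

Optimal: Petrov→Task T5 (22 min), Ivanova→Task T1 (115 min), Okafor→Task T2 (27 min), Watson→Task T3 (24 min), Rossi→Task T4 (21 min), Ghosh→Task T7 (32 min) — total 22+115+27+24+21+32 = 241 min.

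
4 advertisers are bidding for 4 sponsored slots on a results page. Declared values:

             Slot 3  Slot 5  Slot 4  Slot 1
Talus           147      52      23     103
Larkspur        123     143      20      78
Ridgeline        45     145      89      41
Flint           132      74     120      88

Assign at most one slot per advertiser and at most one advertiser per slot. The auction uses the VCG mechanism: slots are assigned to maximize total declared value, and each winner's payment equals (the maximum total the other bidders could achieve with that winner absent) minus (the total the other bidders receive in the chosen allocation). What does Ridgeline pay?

Efficient allocation: Talus→Slot 1 ($103), Larkspur→Slot 3 ($123), Ridgeline→Slot 5 ($145), Flint→Slot 4 ($120); total welfare W = $491.
Ridgeline receives Slot 5 at value $145, so the others get W − 145 = $346.
Without Ridgeline: best allocation of the remaining 3 bidders over all 4 slots is Talus→Slot 3 ($147), Larkspur→Slot 5 ($143), Flint→Slot 4 ($120), total $410.
VCG payment = (others' best without Ridgeline) − (others' welfare with Ridgeline) = 410 − 346 = $64.

Ridgeline pays $64.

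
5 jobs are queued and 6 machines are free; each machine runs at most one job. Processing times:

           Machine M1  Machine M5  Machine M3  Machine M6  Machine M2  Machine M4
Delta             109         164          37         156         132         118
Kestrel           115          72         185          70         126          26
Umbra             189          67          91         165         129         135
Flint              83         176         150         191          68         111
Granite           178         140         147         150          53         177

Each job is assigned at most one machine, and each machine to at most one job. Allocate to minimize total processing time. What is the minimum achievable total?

Min total: 266 min

Treat this as an assignment problem: match each job to one machine.
Optimal: Delta→Machine M3 (37 min), Kestrel→Machine M4 (26 min), Umbra→Machine M5 (67 min), Flint→Machine M1 (83 min), Granite→Machine M2 (53 min) — total 37+26+67+83+53 = 266 min.
Row-greedy (each job in turn takes its cheapest remaining machine) gives 348 min, worse by 82.
Swapping Granite↔Flint (Granite→Machine M1 178 min, Flint→Machine M2 68 min) adds 110.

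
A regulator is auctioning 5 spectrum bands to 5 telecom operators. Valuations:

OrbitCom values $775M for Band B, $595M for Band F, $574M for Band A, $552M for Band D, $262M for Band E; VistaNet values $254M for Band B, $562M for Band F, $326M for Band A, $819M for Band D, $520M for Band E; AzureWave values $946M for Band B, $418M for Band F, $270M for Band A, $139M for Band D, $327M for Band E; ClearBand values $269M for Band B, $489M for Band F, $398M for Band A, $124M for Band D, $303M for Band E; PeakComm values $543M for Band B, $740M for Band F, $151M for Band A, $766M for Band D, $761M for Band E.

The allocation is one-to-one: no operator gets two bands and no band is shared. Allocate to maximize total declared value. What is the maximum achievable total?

Max total: $3589M

Treat this as an assignment problem: match each operator to one band.
Optimal: OrbitCom→Band A ($574M), VistaNet→Band D ($819M), AzureWave→Band B ($946M), ClearBand→Band F ($489M), PeakComm→Band E ($761M) — total 574+819+946+489+761 = $3589M.
Column-greedy (each band in turn goes to its best remaining operator) gives $3382M, worse by 207.
Every other assignment is strictly worse.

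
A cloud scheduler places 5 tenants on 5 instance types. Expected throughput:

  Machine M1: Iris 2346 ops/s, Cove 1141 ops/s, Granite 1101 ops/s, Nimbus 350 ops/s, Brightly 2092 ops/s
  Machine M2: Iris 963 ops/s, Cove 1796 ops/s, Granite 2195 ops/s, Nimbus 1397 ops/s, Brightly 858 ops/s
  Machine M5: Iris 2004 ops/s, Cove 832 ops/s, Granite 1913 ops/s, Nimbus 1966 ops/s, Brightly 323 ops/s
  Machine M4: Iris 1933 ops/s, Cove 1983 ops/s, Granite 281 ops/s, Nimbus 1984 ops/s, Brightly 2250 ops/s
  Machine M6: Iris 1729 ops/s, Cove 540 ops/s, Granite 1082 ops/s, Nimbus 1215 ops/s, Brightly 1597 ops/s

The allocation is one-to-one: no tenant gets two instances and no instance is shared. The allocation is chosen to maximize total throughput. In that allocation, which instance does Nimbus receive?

Nimbus receives Machine M5.

This is a one-to-one assignment (maximum-weight bipartite matching).
Optimal: Iris→Machine M1 (2346 ops/s), Cove→Machine M4 (1983 ops/s), Granite→Machine M2 (2195 ops/s), Nimbus→Machine M5 (1966 ops/s), Brightly→Machine M6 (1597 ops/s) — total 2346+1983+2195+1966+1597 = 10087 ops/s.
Column-greedy (each instance in turn goes to its best remaining tenant) gives 9297 ops/s, worse by 790.
Next-best assignment: Iris→Machine M6, Cove→Machine M4, Granite→Machine M2, Nimbus→Machine M5, Brightly→Machine M1 = 9965 ops/s.
Checked against all permutations: 10087 ops/s is optimal.
Nimbus's own top instance is Machine M4 (1984 ops/s), but forcing Nimbus→Machine M4 and reassigning the rest optimally gives only 9636 ops/s — worse by 451.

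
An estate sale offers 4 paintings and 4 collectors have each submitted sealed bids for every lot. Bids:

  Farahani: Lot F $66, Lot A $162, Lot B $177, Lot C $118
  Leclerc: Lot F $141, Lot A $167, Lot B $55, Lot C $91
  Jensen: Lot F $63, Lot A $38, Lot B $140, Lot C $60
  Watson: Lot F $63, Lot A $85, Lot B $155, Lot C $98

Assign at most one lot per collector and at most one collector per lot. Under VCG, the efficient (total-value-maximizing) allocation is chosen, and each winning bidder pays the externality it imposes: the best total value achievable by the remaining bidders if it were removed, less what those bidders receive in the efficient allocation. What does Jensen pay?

Jensen pays $57.

Efficient allocation: Farahani→Lot A ($162), Leclerc→Lot F ($141), Jensen→Lot B ($140), Watson→Lot C ($98); total welfare W = $541.
Jensen receives Lot B at value $140, so the others get W − 140 = $401.
Without Jensen: best allocation of the remaining 3 bidders over all 4 lots is Farahani→Lot A ($162), Leclerc→Lot F ($141), Watson→Lot B ($155), total $458.
VCG payment = (others' best without Jensen) − (others' welfare with Jensen) = 458 − 401 = $57.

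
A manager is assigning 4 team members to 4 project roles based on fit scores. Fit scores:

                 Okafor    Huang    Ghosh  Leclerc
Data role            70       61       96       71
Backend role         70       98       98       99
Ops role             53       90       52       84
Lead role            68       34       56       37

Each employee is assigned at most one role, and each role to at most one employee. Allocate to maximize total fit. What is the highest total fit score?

Optimal: Okafor→Lead role (68 pts), Huang→Ops role (90 pts), Ghosh→Data role (96 pts), Leclerc→Backend role (99 pts) — total 68+90+96+99 = 353 pts.
Row-greedy (each employee in turn takes its best remaining role) gives 308 pts, worse by 45.
Next-best assignment: Okafor→Lead role, Huang→Backend role, Ghosh→Data role, Leclerc→Ops role = 346 pts.

Maximum total: 353 pts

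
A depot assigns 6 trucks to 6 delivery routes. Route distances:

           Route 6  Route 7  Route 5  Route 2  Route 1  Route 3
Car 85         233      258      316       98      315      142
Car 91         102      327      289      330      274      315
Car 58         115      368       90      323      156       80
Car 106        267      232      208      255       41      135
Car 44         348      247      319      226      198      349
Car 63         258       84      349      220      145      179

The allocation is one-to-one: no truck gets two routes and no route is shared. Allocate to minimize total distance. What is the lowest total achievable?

Minimum total: 685 km

This is the linear assignment problem.
Optimal: Car 85→Route 3 (142 km), Car 91→Route 6 (102 km), Car 58→Route 5 (90 km), Car 106→Route 1 (41 km), Car 44→Route 2 (226 km), Car 63→Route 7 (84 km) — total 142+102+90+41+226+84 = 685 km.
Min-entry greedy (repeatedly take the single cheapest remaining cell) gives 724 km, worse by 39.
Next-best assignment: Car 85→Route 2, Car 91→Route 6, Car 58→Route 5, Car 106→Route 3, Car 44→Route 1, Car 63→Route 7 = 707 km.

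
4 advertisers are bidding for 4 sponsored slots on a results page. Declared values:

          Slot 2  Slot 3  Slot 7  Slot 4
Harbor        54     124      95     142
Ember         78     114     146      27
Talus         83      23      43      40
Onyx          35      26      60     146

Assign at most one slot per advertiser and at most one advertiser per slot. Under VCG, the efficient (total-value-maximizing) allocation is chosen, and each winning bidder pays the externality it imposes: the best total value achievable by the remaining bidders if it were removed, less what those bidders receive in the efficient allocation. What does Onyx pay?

Onyx pays $18.

Efficient allocation: Harbor→Slot 3 ($124), Ember→Slot 7 ($146), Talus→Slot 2 ($83), Onyx→Slot 4 ($146); total welfare W = $499.
Onyx receives Slot 4 at value $146, so the others get W − 146 = $353.
Without Onyx: best allocation of the remaining 3 bidders over all 4 slots is Harbor→Slot 4 ($142), Ember→Slot 7 ($146), Talus→Slot 2 ($83), total $371.
VCG payment = (others' best without Onyx) − (others' welfare with Onyx) = 371 − 353 = $18.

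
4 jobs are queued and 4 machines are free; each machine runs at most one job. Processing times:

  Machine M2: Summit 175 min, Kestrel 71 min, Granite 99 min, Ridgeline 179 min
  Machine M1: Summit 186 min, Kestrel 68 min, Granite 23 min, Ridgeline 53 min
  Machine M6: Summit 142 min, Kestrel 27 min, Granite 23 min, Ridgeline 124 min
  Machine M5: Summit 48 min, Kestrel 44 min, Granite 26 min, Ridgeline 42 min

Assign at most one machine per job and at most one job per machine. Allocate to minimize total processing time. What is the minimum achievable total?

Minimum total: 195 min

Optimal: Summit→Machine M5 (48 min), Kestrel→Machine M2 (71 min), Granite→Machine M6 (23 min), Ridgeline→Machine M1 (53 min) — total 48+71+23+53 = 195 min.
Min-entry greedy (repeatedly take the single cheapest remaining cell) gives 267 min, worse by 72.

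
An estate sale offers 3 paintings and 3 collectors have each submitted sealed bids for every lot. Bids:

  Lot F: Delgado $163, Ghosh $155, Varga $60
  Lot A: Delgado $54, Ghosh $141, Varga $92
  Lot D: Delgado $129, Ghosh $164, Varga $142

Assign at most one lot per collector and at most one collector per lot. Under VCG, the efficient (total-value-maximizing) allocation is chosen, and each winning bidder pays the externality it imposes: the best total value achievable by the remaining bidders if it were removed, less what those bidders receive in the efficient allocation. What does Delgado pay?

Efficient allocation: Delgado→Lot F ($163), Ghosh→Lot A ($141), Varga→Lot D ($142); total welfare W = $446.
Delgado receives Lot F at value $163, so the others get W − 163 = $283.
Without Delgado: best allocation of the remaining 2 bidders over all 3 lots is Ghosh→Lot F ($155), Varga→Lot D ($142), total $297.
VCG payment = (others' best without Delgado) − (others' welfare with Delgado) = 297 − 283 = $14.

Delgado pays $14.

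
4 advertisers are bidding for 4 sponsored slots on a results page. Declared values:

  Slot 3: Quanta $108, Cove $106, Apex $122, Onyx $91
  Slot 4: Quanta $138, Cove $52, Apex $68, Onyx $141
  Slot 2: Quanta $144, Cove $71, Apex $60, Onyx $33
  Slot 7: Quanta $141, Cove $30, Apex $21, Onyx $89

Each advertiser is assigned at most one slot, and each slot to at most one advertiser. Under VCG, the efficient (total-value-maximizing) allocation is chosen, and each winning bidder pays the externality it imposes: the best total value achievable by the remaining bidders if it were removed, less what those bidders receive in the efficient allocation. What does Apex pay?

Efficient allocation: Quanta→Slot 7 ($141), Cove→Slot 2 ($71), Apex→Slot 3 ($122), Onyx→Slot 4 ($141); total welfare W = $475.
Apex receives Slot 3 at value $122, so the others get W − 122 = $353.
Without Apex: best allocation of the remaining 3 bidders over all 4 slots is Quanta→Slot 2 ($144), Cove→Slot 3 ($106), Onyx→Slot 4 ($141), total $391.
VCG payment = (others' best without Apex) − (others' welfare with Apex) = 391 − 353 = $38.

Apex pays $38.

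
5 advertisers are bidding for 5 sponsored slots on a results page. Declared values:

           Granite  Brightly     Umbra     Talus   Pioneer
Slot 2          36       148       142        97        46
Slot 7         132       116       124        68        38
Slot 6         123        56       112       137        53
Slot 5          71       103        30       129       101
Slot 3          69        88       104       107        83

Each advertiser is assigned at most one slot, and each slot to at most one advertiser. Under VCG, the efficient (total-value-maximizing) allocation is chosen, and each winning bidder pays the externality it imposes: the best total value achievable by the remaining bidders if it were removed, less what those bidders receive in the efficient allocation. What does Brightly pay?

Brightly pays $38.

Efficient allocation: Granite→Slot 7 ($132), Brightly→Slot 2 ($148), Umbra→Slot 3 ($104), Talus→Slot 6 ($137), Pioneer→Slot 5 ($101); total welfare W = $622.
Brightly receives Slot 2 at value $148, so the others get W − 148 = $474.
Without Brightly: best allocation of the remaining 4 bidders over all 5 slots is Granite→Slot 7 ($132), Umbra→Slot 2 ($142), Talus→Slot 6 ($137), Pioneer→Slot 5 ($101), total $512.
VCG payment = (others' best without Brightly) − (others' welfare with Brightly) = 512 − 474 = $38.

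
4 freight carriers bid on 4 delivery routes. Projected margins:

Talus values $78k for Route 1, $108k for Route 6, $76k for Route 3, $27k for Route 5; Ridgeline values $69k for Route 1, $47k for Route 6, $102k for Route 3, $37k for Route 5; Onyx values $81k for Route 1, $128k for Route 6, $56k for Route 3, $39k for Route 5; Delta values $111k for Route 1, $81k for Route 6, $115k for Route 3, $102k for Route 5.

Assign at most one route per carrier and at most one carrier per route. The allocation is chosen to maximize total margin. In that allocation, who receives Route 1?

This is a one-to-one assignment (maximum-weight bipartite matching).
Optimal: Talus→Route 1 ($78k), Ridgeline→Route 3 ($102k), Onyx→Route 6 ($128k), Delta→Route 5 ($102k) — total 78+102+128+102 = $410k.
Column-greedy (each route in turn goes to its best remaining carrier) gives $368k, worse by 42.
Next-best assignment: Talus→Route 6, Ridgeline→Route 3, Onyx→Route 1, Delta→Route 5 = $393k.
Swapping Talus↔Ridgeline (Talus→Route 3 $76k, Ridgeline→Route 1 $69k) loses 35.
Checked against all permutations: $410k is optimal.
Talus's own top route is Route 6 ($108k), but forcing Talus→Route 6 and reassigning the rest optimally gives only $393k — worse by 17.

Talus receives Route 1.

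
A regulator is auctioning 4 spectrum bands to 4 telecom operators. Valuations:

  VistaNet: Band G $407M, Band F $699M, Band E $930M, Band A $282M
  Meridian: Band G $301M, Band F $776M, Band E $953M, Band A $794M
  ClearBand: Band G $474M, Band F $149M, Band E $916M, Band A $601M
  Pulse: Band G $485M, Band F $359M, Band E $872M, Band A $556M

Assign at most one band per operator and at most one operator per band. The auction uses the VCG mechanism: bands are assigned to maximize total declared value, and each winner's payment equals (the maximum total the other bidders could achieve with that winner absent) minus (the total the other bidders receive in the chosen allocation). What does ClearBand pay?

ClearBand pays $387M.

Efficient allocation: VistaNet→Band F ($699M), Meridian→Band A ($794M), ClearBand→Band E ($916M), Pulse→Band G ($485M); total welfare W = $2894M.
ClearBand receives Band E at value $916M, so the others get W − 916 = $1978M.
Without ClearBand: best allocation of the remaining 3 bidders over all 4 bands is VistaNet→Band F ($699M), Meridian→Band A ($794M), Pulse→Band E ($872M), total $2365M.
VCG payment = (others' best without ClearBand) − (others' welfare with ClearBand) = 2365 − 1978 = $387M.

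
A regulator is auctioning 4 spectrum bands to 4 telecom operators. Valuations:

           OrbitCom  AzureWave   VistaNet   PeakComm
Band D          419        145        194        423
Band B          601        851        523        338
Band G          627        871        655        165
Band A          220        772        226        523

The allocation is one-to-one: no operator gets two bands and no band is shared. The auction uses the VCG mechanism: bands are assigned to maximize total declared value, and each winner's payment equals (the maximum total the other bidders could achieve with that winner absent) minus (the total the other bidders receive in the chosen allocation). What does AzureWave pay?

Efficient allocation: OrbitCom→Band B ($601M), AzureWave→Band A ($772M), VistaNet→Band G ($655M), PeakComm→Band D ($423M); total welfare W = $2451M.
AzureWave receives Band A at value $772M, so the others get W − 772 = $1679M.
Without AzureWave: best allocation of the remaining 3 bidders over all 4 bands is OrbitCom→Band B ($601M), VistaNet→Band G ($655M), PeakComm→Band A ($523M), total $1779M.
VCG payment = (others' best without AzureWave) − (others' welfare with AzureWave) = 1779 − 1679 = $100M.

AzureWave pays $100M.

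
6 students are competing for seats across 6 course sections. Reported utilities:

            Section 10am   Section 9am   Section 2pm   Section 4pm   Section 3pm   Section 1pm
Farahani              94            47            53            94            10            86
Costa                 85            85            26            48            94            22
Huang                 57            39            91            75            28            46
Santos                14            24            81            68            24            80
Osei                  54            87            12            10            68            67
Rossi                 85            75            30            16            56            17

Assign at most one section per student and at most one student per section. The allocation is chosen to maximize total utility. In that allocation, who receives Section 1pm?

Santos receives Section 1pm.

Optimal: Farahani→Section 4pm (94 points), Costa→Section 3pm (94 points), Huang→Section 2pm (91 points), Santos→Section 1pm (80 points), Osei→Section 9am (87 points), Rossi→Section 10am (85 points) — total 94+94+91+80+87+85 = 531 points.
Max-entry greedy (repeatedly take the single best remaining cell) gives 462 points, worse by 69.
Next-best assignment: Farahani→Section 1pm, Costa→Section 3pm, Huang→Section 2pm, Santos→Section 4pm, Osei→Section 9am, Rossi→Section 10am = 511 points.
Swapping Costa↔Rossi (Costa→Section 10am 85 points, Rossi→Section 3pm 56 points) loses 38.
Checked against all permutations: 531 points is optimal.
Santos's own top section is Section 2pm (81 points), but forcing Santos→Section 2pm and reassigning the rest optimally gives only 508 points — worse by 23.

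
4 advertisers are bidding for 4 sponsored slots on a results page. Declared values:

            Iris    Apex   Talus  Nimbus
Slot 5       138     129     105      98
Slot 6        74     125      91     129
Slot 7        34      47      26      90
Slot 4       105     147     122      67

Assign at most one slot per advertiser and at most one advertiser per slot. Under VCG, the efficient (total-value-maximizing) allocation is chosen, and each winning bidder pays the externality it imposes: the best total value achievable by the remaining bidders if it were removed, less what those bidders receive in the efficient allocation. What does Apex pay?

Efficient allocation: Iris→Slot 5 ($138), Apex→Slot 6 ($125), Talus→Slot 4 ($122), Nimbus→Slot 7 ($90); total welfare W = $475.
Apex receives Slot 6 at value $125, so the others get W − 125 = $350.
Without Apex: best allocation of the remaining 3 bidders over all 4 slots is Iris→Slot 5 ($138), Talus→Slot 4 ($122), Nimbus→Slot 6 ($129), total $389.
VCG payment = (others' best without Apex) − (others' welfare with Apex) = 389 − 350 = $39.

Apex pays $39.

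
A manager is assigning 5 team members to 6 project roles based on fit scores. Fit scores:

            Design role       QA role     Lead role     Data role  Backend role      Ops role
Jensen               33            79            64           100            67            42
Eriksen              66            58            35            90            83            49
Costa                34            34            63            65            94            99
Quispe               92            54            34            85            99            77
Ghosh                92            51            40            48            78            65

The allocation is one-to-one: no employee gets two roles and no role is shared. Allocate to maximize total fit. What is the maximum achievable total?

Maximum total: 459 pts

Optimal: Jensen→QA role (79 pts), Eriksen→Data role (90 pts), Costa→Ops role (99 pts), Quispe→Backend role (99 pts), Ghosh→Design role (92 pts) — total 79+90+99+99+92 = 459 pts.
Column-greedy (each role in turn goes to its best remaining employee) gives 402 pts, worse by 57.
Next-best assignment: Jensen→Data role, Eriksen→QA role, Costa→Ops role, Quispe→Backend role, Ghosh→Design role = 448 pts.
Swapping Quispe↔Costa (Quispe→Ops role 77 pts, Costa→Backend role 94 pts) loses 27.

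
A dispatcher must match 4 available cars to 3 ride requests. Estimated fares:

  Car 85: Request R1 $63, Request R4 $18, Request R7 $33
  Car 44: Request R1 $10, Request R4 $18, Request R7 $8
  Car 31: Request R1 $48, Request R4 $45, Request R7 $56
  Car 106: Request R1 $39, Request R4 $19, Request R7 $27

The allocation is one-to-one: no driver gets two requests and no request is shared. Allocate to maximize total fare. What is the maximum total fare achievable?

Max total: $138

Optimal: Car 85→Request R1 ($63), Car 106→Request R4 ($19), Car 31→Request R7 ($56) — total 63+19+56 = $138.
Column-greedy (each request in turn goes to its best remaining driver) gives $135, worse by 3.
Next-best assignment: Car 85→Request R1, Car 44→Request R4, Car 31→Request R7 = $137.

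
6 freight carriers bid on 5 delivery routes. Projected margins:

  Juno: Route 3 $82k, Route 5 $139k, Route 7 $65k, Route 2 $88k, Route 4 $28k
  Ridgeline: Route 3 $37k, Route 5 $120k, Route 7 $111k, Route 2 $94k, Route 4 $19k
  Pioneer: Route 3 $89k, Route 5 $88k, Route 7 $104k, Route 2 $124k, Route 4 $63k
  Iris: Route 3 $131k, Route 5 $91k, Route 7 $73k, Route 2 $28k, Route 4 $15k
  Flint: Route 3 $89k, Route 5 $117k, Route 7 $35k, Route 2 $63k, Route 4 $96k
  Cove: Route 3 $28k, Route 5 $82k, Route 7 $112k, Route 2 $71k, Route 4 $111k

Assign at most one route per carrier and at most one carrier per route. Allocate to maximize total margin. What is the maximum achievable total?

Optimal: Iris→Route 3 ($131k), Juno→Route 5 ($139k), Ridgeline→Route 7 ($111k), Pioneer→Route 2 ($124k), Cove→Route 4 ($111k) — total 131+139+111+124+111 = $616k.
Column-greedy (each route in turn goes to its best remaining carrier) gives $602k, worse by 14.
No other one-to-one assignment exceeds $616k.

Maximum total: $616k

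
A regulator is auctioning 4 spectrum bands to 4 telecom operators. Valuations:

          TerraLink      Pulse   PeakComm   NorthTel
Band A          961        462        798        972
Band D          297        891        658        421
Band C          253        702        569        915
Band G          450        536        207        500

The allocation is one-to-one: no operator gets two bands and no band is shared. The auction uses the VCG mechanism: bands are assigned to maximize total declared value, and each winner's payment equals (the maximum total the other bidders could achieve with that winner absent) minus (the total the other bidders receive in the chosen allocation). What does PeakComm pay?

Efficient allocation: TerraLink→Band A ($961M), Pulse→Band G ($536M), PeakComm→Band D ($658M), NorthTel→Band C ($915M); total welfare W = $3070M.
PeakComm receives Band D at value $658M, so the others get W − 658 = $2412M.
Without PeakComm: best allocation of the remaining 3 bidders over all 4 bands is TerraLink→Band A ($961M), Pulse→Band D ($891M), NorthTel→Band C ($915M), total $2767M.
VCG payment = (others' best without PeakComm) − (others' welfare with PeakComm) = 2767 − 2412 = $355M.

PeakComm pays $355M.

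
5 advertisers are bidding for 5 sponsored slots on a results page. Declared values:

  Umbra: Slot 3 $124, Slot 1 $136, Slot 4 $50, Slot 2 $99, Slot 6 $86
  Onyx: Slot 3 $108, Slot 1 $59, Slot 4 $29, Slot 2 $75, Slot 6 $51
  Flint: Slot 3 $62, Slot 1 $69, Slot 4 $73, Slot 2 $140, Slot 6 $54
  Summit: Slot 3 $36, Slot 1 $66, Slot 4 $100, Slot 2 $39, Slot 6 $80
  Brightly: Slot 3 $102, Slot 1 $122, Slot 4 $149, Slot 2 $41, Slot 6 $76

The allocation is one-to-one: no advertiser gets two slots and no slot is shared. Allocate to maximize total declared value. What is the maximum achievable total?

This is a one-to-one assignment (maximum-weight bipartite matching).
Optimal: Umbra→Slot 1 ($136), Onyx→Slot 3 ($108), Flint→Slot 2 ($140), Summit→Slot 6 ($80), Brightly→Slot 4 ($149) — total 136+108+140+80+149 = $613.
Row-greedy (each advertiser in turn takes its best remaining slot) gives $560, worse by 53.
Swapping Umbra↔Flint (Umbra→Slot 2 $99, Flint→Slot 1 $69) loses 108.
No other one-to-one assignment exceeds $613.

Maximum total: $613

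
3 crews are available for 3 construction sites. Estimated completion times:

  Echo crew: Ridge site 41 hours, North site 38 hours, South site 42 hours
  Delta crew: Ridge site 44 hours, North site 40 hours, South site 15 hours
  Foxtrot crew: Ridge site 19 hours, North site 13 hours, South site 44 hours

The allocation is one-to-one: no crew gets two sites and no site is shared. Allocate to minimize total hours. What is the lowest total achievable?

Optimal: Echo crew→Ridge site (41 hours), Delta crew→South site (15 hours), Foxtrot crew→North site (13 hours) — total 41+15+13 = 69 hours.
Row-greedy (each crew in turn takes its cheapest remaining site) gives 72 hours, worse by 3.
Next-best assignment: Echo crew→North site, Delta crew→South site, Foxtrot crew→Ridge site = 72 hours.
Every other assignment is strictly worse.

Minimum total: 69 hours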